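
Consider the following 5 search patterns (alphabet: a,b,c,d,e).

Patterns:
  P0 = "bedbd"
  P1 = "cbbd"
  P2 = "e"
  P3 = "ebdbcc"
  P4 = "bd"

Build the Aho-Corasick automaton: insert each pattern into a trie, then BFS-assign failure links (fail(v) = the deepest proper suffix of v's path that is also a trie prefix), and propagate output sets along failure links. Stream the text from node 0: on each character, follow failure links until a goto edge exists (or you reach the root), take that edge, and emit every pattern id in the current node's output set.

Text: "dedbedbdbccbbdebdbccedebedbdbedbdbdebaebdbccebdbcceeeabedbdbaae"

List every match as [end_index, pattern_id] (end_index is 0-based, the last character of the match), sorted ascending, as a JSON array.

Build:
Trie nodes:
  n0 'ε': b→1 c→6 e→10
  n1 'b': d→16 e→2
  n2 'be': d→3
  n3 'bed': b→4
  n4 'bedb': d→5
  n5 'bedbd': ·  [P0 ends]
  n6 'c': b→7
  n7 'cb': b→8
  n8 'cbb': d→9
  n9 'cbbd': ·  [P1 ends]
  n10 'e': b→11  [P2 ends]
  n11 'eb': d→12
  n12 'ebd': b→13
  n13 'ebdb': c→14
  n14 'ebdbc': c→15
  n15 'ebdbcc': ·  [P3 ends]
  n16 'bd': ·  [P4 ends]

BFS fail/out derivation:
  fail(1) 'b': from fail(0)=0 chase 'b': 0 ⇒ 0;  out=∅∪out(0)=∅
  fail(6) 'c': from fail(0)=0 chase 'c': 0 ⇒ 0;  out=∅∪out(0)=∅
  fail(10) 'e': from fail(0)=0 chase 'e': 0 ⇒ 0;  out={2}∪out(0)={2}
  fail(2) 'be': from fail(1)=0 chase 'e': 0 ⇒ 10;  out=∅∪out(10)={2}
  fail(7) 'cb': from fail(6)=0 chase 'b': 0 ⇒ 1;  out=∅∪out(1)=∅
  fail(11) 'eb': from fail(10)=0 chase 'b': 0 ⇒ 1;  out=∅∪out(1)=∅
  fail(16) 'bd': from fail(1)=0 chase 'd': 0 ⇒ 0;  out={4}∪out(0)={4}
  fail(3) 'bed': from fail(2)=10 chase 'd': 10→0 ⇒ 0;  out=∅∪out(0)=∅
  fail(8) 'cbb': from fail(7)=1 chase 'b': 1→0 ⇒ 1;  out=∅∪out(1)=∅
  fail(12) 'ebd': from fail(11)=1 chase 'd': 1 ⇒ 16;  out=∅∪out(16)={4}
  fail(4) 'bedb': from fail(3)=0 chase 'b': 0 ⇒ 1;  out=∅∪out(1)=∅
  fail(9) 'cbbd': from fail(8)=1 chase 'd': 1 ⇒ 16;  out={1}∪out(16)={1,4}
  fail(13) 'ebdb': from fail(12)=16 chase 'b': 16→0 ⇒ 1;  out=∅∪out(1)=∅
  fail(5) 'bedbd': from fail(4)=1 chase 'd': 1 ⇒ 16;  out={0}∪out(16)={0,4}
  fail(14) 'ebdbc': from fail(13)=1 chase 'c': 1→0 ⇒ 6;  out=∅∪out(6)=∅
  fail(15) 'ebdbcc': from fail(14)=6 chase 'c': 6→0 ⇒ 6;  out={3}∪out(6)={3}

Run:
i=0 'd': node 0→0
i=1 'e': node 0→10  ** P2@[1:1]
i=2 'd': node 10→0 (via fail)
i=3 'b': node 0→1
i=4 'e': node 1→2  ** P2@[4:4]
i=5 'd': node 2→3
i=6 'b': node 3→4
i=7 'd': node 4→5  ** P0@[3:7],P4@[6:7]
i=8 'b': node 5→1 (via fail)
i=9 'c': node 1→6 (via fail)
i=10 'c': node 6→6 (via fail)
i=11 'b': node 6→7
i=12 'b': node 7→8
i=13 'd': node 8→9  ** P1@[10:13],P4@[12:13]
i=14 'e': node 9→10 (via fail)  ** P2@[14:14]
i=15 'b': node 10→11
i=16 'd': node 11→12  ** P4@[15:16]
i=17 'b': node 12→13
i=18 'c': node 13→14
i=19 'c': node 14→15  ** P3@[14:19]
i=20 'e': node 15→10 (via fail)  ** P2@[20:20]
i=21 'd': node 10→0 (via fail)
i=22 'e': node 0→10  ** P2@[22:22]
i=23 'b': node 10→11
i=24 'e': node 11→2 (via fail)  ** P2@[24:24]
i=25 'd': node 2→3
i=26 'b': node 3→4
i=27 'd': node 4→5  ** P0@[23:27],P4@[26:27]
i=28 'b': node 5→1 (via fail)
i=29 'e': node 1→2  ** P2@[29:29]
i=30 'd': node 2→3
i=31 'b': node 3→4
i=32 'd': node 4→5  ** P0@[28:32],P4@[31:32]
i=33 'b': node 5→1 (via fail)
i=34 'd': node 1→16  ** P4@[33:34]
i=35 'e': node 16→10 (via fail)  ** P2@[35:35]
i=36 'b': node 10→11
i=37 'a': node 11→0 (via fail)
i=38 'e': node 0→10  ** P2@[38:38]
i=39 'b': node 10→11
i=40 'd': node 11→12  ** P4@[39:40]
i=41 'b': node 12→13
i=42 'c': node 13→14
i=43 'c': node 14→15  ** P3@[38:43]
i=44 'e': node 15→10 (via fail)  ** P2@[44:44]
i=45 'b': node 10→11
i=46 'd': node 11→12  ** P4@[45:46]
i=47 'b': node 12→13
i=48 'c': node 13→14
i=49 'c': node 14→15  ** P3@[44:49]
i=50 'e': node 15→10 (via fail)  ** P2@[50:50]
i=51 'e': node 10→10 (via fail)  ** P2@[51:51]
i=52 'e': node 10→10 (via fail)  ** P2@[52:52]
i=53 'a': node 10→0 (via fail)
i=54 'b': node 0→1
i=55 'e': node 1→2  ** P2@[55:55]
i=56 'd': node 2→3
i=57 'b': node 3→4
i=58 'd': node 4→5  ** P0@[54:58],P4@[57:58]
i=59 'b': node 5→1 (via fail)
i=60 'a': node 1→0 (via fail)
i=61 'a': node 0→0
i=62 'e': node 0→10  ** P2@[62:62]

Matches: [[1,2],[4,2],[7,0],[7,4],[13,1],[13,4],[14,2],[16,4],[19,3],[20,2],[22,2],[24,2],[27,0],[27,4],[29,2],[32,0],[32,4],[34,4],[35,2],[38,2],[40,4],[43,3],[44,2],[46,4],[49,3],[50,2],[51,2],[52,2],[55,2],[58,0],[58,4],[62,2]]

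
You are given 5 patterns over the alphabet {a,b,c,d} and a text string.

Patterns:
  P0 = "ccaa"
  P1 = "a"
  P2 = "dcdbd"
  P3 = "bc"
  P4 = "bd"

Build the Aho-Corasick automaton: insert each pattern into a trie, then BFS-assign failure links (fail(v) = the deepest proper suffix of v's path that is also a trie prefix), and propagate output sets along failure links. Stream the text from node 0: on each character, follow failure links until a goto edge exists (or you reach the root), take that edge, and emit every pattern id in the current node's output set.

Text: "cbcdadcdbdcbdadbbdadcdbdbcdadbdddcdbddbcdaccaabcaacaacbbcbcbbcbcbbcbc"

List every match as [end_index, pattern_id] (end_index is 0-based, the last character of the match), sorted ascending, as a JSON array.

Construct AC machine:
Trie (insert patterns):
  0='ε' goto a→5 b→11 c→1 d→6
  1='c' goto c→2
  2='cc' goto a→3
  3='cca' goto a→4
  4='ccaa' goto ·  ←P0
  5='a' goto ·  ←P1
  6='d' goto c→7
  7='dc' goto d→8
  8='dcd' goto b→9
  9='dcdb' goto d→10
  10='dcdbd' goto ·  ←P2
  11='b' goto c→12 d→13
  12='bc' goto ·  ←P3
  13='bd' goto ·  ←P4

Failure links (BFS by depth):
  n1('c'): parent n0 fail=0; on 'c' 0 → fail=0;  out ∅∪∅=∅
  n5('a'): parent n0 fail=0; on 'a' 0 → fail=0;  out {1}∪∅={1}
  n6('d'): parent n0 fail=0; on 'd' 0 → fail=0;  out ∅∪∅=∅
  n11('b'): parent n0 fail=0; on 'b' 0 → fail=0;  out ∅∪∅=∅
  n2('cc'): parent n1 fail=0; on 'c' 0 → fail=1;  out ∅∪∅=∅
  n7('dc'): parent n6 fail=0; on 'c' 0 → fail=1;  out ∅∪∅=∅
  n12('bc'): parent n11 fail=0; on 'c' 0 → fail=1;  out {3}∪∅={3}
  n13('bd'): parent n11 fail=0; on 'd' 0 → fail=6;  out {4}∪∅={4}
  n3('cca'): parent n2 fail=1; on 'a' 1→0 → fail=5;  out ∅∪{1}={1}
  n8('dcd'): parent n7 fail=1; on 'd' 1→0 → fail=6;  out ∅∪∅=∅
  n4('ccaa'): parent n3 fail=5; on 'a' 5→0 → fail=5;  out {0}∪{1}={0,1}
  n9('dcdb'): parent n8 fail=6; on 'b' 6→0 → fail=11;  out ∅∪∅=∅
  n10('dcdbd'): parent n9 fail=11; on 'd' 11 → fail=13;  out {2}∪{4}={2,4}

Scan:
i=0 'c': node 0→1
i=1 'b': node 1→11 (via fail)
i=2 'c': node 11→12  ** P3@[1:2]
i=3 'd': node 12→6 (via fail)
i=4 'a': node 6→5 (via fail)  ** P1@[4:4]
i=5 'd': node 5→6 (via fail)
i=6 'c': node 6→7
i=7 'd': node 7→8
i=8 'b': node 8→9
i=9 'd': node 9→10  ** P2@[5:9],P4@[8:9]
i=10 'c': node 10→7 (via fail)
i=11 'b': node 7→11 (via fail)
i=12 'd': node 11→13  ** P4@[11:12]
i=13 'a': node 13→5 (via fail)  ** P1@[13:13]
i=14 'd': node 5→6 (via fail)
i=15 'b': node 6→11 (via fail)
i=16 'b': node 11→11 (via fail)
i=17 'd': node 11→13  ** P4@[16:17]
i=18 'a': node 13→5 (via fail)  ** P1@[18:18]
i=19 'd': node 5→6 (via fail)
i=20 'c': node 6→7
i=21 'd': node 7→8
i=22 'b': node 8→9
i=23 'd': node 9→10  ** P2@[19:23],P4@[22:23]
i=24 'b': node 10→11 (via fail)
i=25 'c': node 11→12  ** P3@[24:25]
i=26 'd': node 12→6 (via fail)
i=27 'a': node 6→5 (via fail)  ** P1@[27:27]
i=28 'd': node 5→6 (via fail)
i=29 'b': node 6→11 (via fail)
i=30 'd': node 11→13  ** P4@[29:30]
i=31 'd': node 13→6 (via fail)
i=32 'd': node 6→6 (via fail)
i=33 'c': node 6→7
i=34 'd': node 7→8
i=35 'b': node 8→9
i=36 'd': node 9→10  ** P2@[32:36],P4@[35:36]
i=37 'd': node 10→6 (via fail)
i=38 'b': node 6→11 (via fail)
i=39 'c': node 11→12  ** P3@[38:39]
i=40 'd': node 12→6 (via fail)
i=41 'a': node 6→5 (via fail)  ** P1@[41:41]
i=42 'c': node 5→1 (via fail)
i=43 'c': node 1→2
i=44 'a': node 2→3  ** P1@[44:44]
i=45 'a': node 3→4  ** P0@[42:45],P1@[45:45]
i=46 'b': node 4→11 (via fail)
i=47 'c': node 11→12  ** P3@[46:47]
i=48 'a': node 12→5 (via fail)  ** P1@[48:48]
i=49 'a': node 5→5 (via fail)  ** P1@[49:49]
i=50 'c': node 5→1 (via fail)
i=51 'a': node 1→5 (via fail)  ** P1@[51:51]
i=52 'a': node 5→5 (via fail)  ** P1@[52:52]
i=53 'c': node 5→1 (via fail)
i=54 'b': node 1→11 (via fail)
i=55 'b': node 11→11 (via fail)
i=56 'c': node 11→12  ** P3@[55:56]
i=57 'b': node 12→11 (via fail)
i=58 'c': node 11→12  ** P3@[57:58]
i=59 'b': node 12→11 (via fail)
i=60 'b': node 11→11 (via fail)
i=61 'c': node 11→12  ** P3@[60:61]
i=62 'b': node 12→11 (via fail)
i=63 'c': node 11→12  ** P3@[62:63]
i=64 'b': node 12→11 (via fail)
i=65 'b': node 11→11 (via fail)
i=66 'c': node 11→12  ** P3@[65:66]
i=67 'b': node 12→11 (via fail)
i=68 'c': node 11→12  ** P3@[67:68]

Result: [[2,3],[4,1],[9,2],[9,4],[12,4],[13,1],[17,4],[18,1],[23,2],[23,4],[25,3],[27,1],[30,4],[36,2],[36,4],[39,3],[41,1],[44,1],[45,0],[45,1],[47,3],[48,1],[49,1],[51,1],[52,1],[56,3],[58,3],[61,3],[63,3],[66,3],[68,3]]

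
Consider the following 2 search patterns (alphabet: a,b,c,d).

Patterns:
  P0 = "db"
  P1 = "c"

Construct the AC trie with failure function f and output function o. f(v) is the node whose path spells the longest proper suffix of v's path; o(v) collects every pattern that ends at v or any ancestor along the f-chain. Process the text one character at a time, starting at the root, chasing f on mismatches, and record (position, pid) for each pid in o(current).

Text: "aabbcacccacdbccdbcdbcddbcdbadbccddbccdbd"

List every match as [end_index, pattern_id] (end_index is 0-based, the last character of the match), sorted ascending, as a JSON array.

Build automaton:
Trie (insert patterns):
  0='ε' goto c→3 d→1
  1='d' goto b→2
  2='db' goto ·  ←P0
  3='c' goto ·  ←P1

Failure links (BFS by depth):
  n1('d'): parent n0 fail=0; on 'd' 0 → fail=0;  out ∅∪∅=∅
  n3('c'): parent n0 fail=0; on 'c' 0 → fail=0;  out {1}∪∅={1}
  n2('db'): parent n1 fail=0; on 'b' 0 → fail=0;  out {0}∪∅={0}

Scan:
[0] read 'a'  n0⇒n0
[1] read 'a'  n0⇒n0
[2] read 'b'  n0⇒n0
[3] read 'b'  n0⇒n0
[4] read 'c'  n0⇒n3  ** P1@[4:4]
[5] read 'a'  n3⇒n0 (via fail)
[6] read 'c'  n0⇒n3  ** P1@[6:6]
[7] read 'c'  n3⇒n3 (via fail)  ** P1@[7:7]
[8] read 'c'  n3⇒n3 (via fail)  ** P1@[8:8]
[9] read 'a'  n3⇒n0 (via fail)
[10] read 'c'  n0⇒n3  ** P1@[10:10]
[11] read 'd'  n3⇒n1 (via fail)
[12] read 'b'  n1⇒n2  ** P0@[11:12]
[13] read 'c'  n2⇒n3 (via fail)  ** P1@[13:13]
[14] read 'c'  n3⇒n3 (via fail)  ** P1@[14:14]
[15] read 'd'  n3⇒n1 (via fail)
[16] read 'b'  n1⇒n2  ** P0@[15:16]
[17] read 'c'  n2⇒n3 (via fail)  ** P1@[17:17]
[18] read 'd'  n3⇒n1 (via fail)
[19] read 'b'  n1⇒n2  ** P0@[18:19]
[20] read 'c'  n2⇒n3 (via fail)  ** P1@[20:20]
[21] read 'd'  n3⇒n1 (via fail)
[22] read 'd'  n1⇒n1 (via fail)
[23] read 'b'  n1⇒n2  ** P0@[22:23]
[24] read 'c'  n2⇒n3 (via fail)  ** P1@[24:24]
[25] read 'd'  n3⇒n1 (via fail)
[26] read 'b'  n1⇒n2  ** P0@[25:26]
[27] read 'a'  n2⇒n0 (via fail)
[28] read 'd'  n0⇒n1
[29] read 'b'  n1⇒n2  ** P0@[28:29]
[30] read 'c'  n2⇒n3 (via fail)  ** P1@[30:30]
[31] read 'c'  n3⇒n3 (via fail)  ** P1@[31:31]
[32] read 'd'  n3⇒n1 (via fail)
[33] read 'd'  n1⇒n1 (via fail)
[34] read 'b'  n1⇒n2  ** P0@[33:34]
[35] read 'c'  n2⇒n3 (via fail)  ** P1@[35:35]
[36] read 'c'  n3⇒n3 (via fail)  ** P1@[36:36]
[37] read 'd'  n3⇒n1 (via fail)
[38] read 'b'  n1⇒n2  ** P0@[37:38]
[39] read 'd'  n2⇒n1 (via fail)

Result: [[4,1],[6,1],[7,1],[8,1],[10,1],[12,0],[13,1],[14,1],[16,0],[17,1],[19,0],[20,1],[23,0],[24,1],[26,0],[29,0],[30,1],[31,1],[34,0],[35,1],[36,1],[38,0]]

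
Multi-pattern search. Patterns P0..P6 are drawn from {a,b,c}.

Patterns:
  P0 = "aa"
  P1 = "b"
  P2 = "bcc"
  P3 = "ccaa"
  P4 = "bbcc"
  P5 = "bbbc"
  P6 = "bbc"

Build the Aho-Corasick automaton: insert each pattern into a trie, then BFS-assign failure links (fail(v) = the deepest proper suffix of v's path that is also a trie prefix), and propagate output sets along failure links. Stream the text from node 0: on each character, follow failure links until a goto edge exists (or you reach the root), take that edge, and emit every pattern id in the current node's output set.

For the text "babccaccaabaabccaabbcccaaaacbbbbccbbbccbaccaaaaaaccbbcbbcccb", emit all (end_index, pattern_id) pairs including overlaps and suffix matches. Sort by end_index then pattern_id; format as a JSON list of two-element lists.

Construct AC machine:
Trie nodes:
  0='ε' goto a→1 b→3 c→6
  1='a' goto a→2
  2='aa' goto ·  ←P0
  3='b' goto b→10 c→4  ←P1
  4='bc' goto c→5
  5='bcc' goto ·  ←P2
  6='c' goto c→7
  7='cc' goto a→8
  8='cca' goto a→9
  9='ccaa' goto ·  ←P3
  10='bb' goto b→13 c→11
  11='bbc' goto c→12  ←P6
  12='bbcc' goto ·  ←P4
  13='bbb' goto c→14
  14='bbbc' goto ·  ←P5

Failure links (BFS by depth):
  fail(1) 'a': from fail(0)=0 chase 'a': 0 ⇒ 0;  out=∅∪out(0)=∅
  fail(3) 'b': from fail(0)=0 chase 'b': 0 ⇒ 0;  out={1}∪out(0)={1}
  fail(6) 'c': from fail(0)=0 chase 'c': 0 ⇒ 0;  out=∅∪out(0)=∅
  fail(2) 'aa': from fail(1)=0 chase 'a': 0 ⇒ 1;  out={0}∪out(1)={0}
  fail(4) 'bc': from fail(3)=0 chase 'c': 0 ⇒ 6;  out=∅∪out(6)=∅
  fail(7) 'cc': from fail(6)=0 chase 'c': 0 ⇒ 6;  out=∅∪out(6)=∅
  fail(10) 'bb': from fail(3)=0 chase 'b': 0 ⇒ 3;  out=∅∪out(3)={1}
  fail(5) 'bcc': from fail(4)=6 chase 'c': 6 ⇒ 7;  out={2}∪out(7)={2}
  fail(8) 'cca': from fail(7)=6 chase 'a': 6→0 ⇒ 1;  out=∅∪out(1)=∅
  fail(11) 'bbc': from fail(10)=3 chase 'c': 3 ⇒ 4;  out={6}∪out(4)={6}
  fail(13) 'bbb': from fail(10)=3 chase 'b': 3 ⇒ 10;  out=∅∪out(10)={1}
  fail(9) 'ccaa': from fail(8)=1 chase 'a': 1 ⇒ 2;  out={3}∪out(2)={0,3}
  fail(12) 'bbcc': from fail(11)=4 chase 'c': 4 ⇒ 5;  out={4}∪out(5)={2,4}
  fail(14) 'bbbc': from fail(13)=10 chase 'c': 10 ⇒ 11;  out={5}∪out(11)={5,6}

Text stream:
pos 0 'b': at 3  emit P1@[0:0]
pos 1 'a': at 1 (fail-walked)
pos 2 'b': at 3 (fail-walked)  emit P1@[2:2]
pos 3 'c': at 4
pos 4 'c': at 5  emit P2@[2:4]
pos 5 'a': at 8 (fail-walked)
pos 6 'c': at 6 (fail-walked)
pos 7 'c': at 7
pos 8 'a': at 8
pos 9 'a': at 9  emit P0@[8:9],P3@[6:9]
pos 10 'b': at 3 (fail-walked)  emit P1@[10:10]
pos 11 'a': at 1 (fail-walked)
pos 12 'a': at 2  emit P0@[11:12]
pos 13 'b': at 3 (fail-walked)  emit P1@[13:13]
pos 14 'c': at 4
pos 15 'c': at 5  emit P2@[13:15]
pos 16 'a': at 8 (fail-walked)
pos 17 'a': at 9  emit P0@[16:17],P3@[14:17]
pos 18 'b': at 3 (fail-walked)  emit P1@[18:18]
pos 19 'b': at 10  emit P1@[19:19]
pos 20 'c': at 11  emit P6@[18:20]
pos 21 'c': at 12  emit P2@[19:21],P4@[18:21]
pos 22 'c': at 7 (fail-walked)
pos 23 'a': at 8
pos 24 'a': at 9  emit P0@[23:24],P3@[21:24]
pos 25 'a': at 2 (fail-walked)  emit P0@[24:25]
pos 26 'a': at 2 (fail-walked)  emit P0@[25:26]
pos 27 'c': at 6 (fail-walked)
pos 28 'b': at 3 (fail-walked)  emit P1@[28:28]
pos 29 'b': at 10  emit P1@[29:29]
pos 30 'b': at 13  emit P1@[30:30]
pos 31 'b': at 13 (fail-walked)  emit P1@[31:31]
pos 32 'c': at 14  emit P5@[29:32],P6@[30:32]
pos 33 'c': at 12 (fail-walked)  emit P2@[31:33],P4@[30:33]
pos 34 'b': at 3 (fail-walked)  emit P1@[34:34]
pos 35 'b': at 10  emit P1@[35:35]
pos 36 'b': at 13  emit P1@[36:36]
pos 37 'c': at 14  emit P5@[34:37],P6@[35:37]
pos 38 'c': at 12 (fail-walked)  emit P2@[36:38],P4@[35:38]
pos 39 'b': at 3 (fail-walked)  emit P1@[39:39]
pos 40 'a': at 1 (fail-walked)
pos 41 'c': at 6 (fail-walked)
pos 42 'c': at 7
pos 43 'a': at 8
pos 44 'a': at 9  emit P0@[43:44],P3@[41:44]
pos 45 'a': at 2 (fail-walked)  emit P0@[44:45]
pos 46 'a': at 2 (fail-walked)  emit P0@[45:46]
pos 47 'a': at 2 (fail-walked)  emit P0@[46:47]
pos 48 'a': at 2 (fail-walked)  emit P0@[47:48]
pos 49 'c': at 6 (fail-walked)
pos 50 'c': at 7
pos 51 'b': at 3 (fail-walked)  emit P1@[51:51]
pos 52 'b': at 10  emit P1@[52:52]
pos 53 'c': at 11  emit P6@[51:53]
pos 54 'b': at 3 (fail-walked)  emit P1@[54:54]
pos 55 'b': at 10  emit P1@[55:55]
pos 56 'c': at 11  emit P6@[54:56]
pos 57 'c': at 12  emit P2@[55:57],P4@[54:57]
pos 58 'c': at 7 (fail-walked)
pos 59 'b': at 3 (fail-walked)  emit P1@[59:59]

All matches (sorted): [[0,1],[2,1],[4,2],[9,0],[9,3],[10,1],[12,0],[13,1],[15,2],[17,0],[17,3],[18,1],[19,1],[20,6],[21,2],[21,4],[24,0],[24,3],[25,0],[26,0],[28,1],[29,1],[30,1],[31,1],[32,5],[32,6],[33,2],[33,4],[34,1],[35,1],[36,1],[37,5],[37,6],[38,2],[38,4],[39,1],[44,0],[44,3],[45,0],[46,0],[47,0],[48,0],[51,1],[52,1],[53,6],[54,1],[55,1],[56,6],[57,2],[57,4],[59,1]]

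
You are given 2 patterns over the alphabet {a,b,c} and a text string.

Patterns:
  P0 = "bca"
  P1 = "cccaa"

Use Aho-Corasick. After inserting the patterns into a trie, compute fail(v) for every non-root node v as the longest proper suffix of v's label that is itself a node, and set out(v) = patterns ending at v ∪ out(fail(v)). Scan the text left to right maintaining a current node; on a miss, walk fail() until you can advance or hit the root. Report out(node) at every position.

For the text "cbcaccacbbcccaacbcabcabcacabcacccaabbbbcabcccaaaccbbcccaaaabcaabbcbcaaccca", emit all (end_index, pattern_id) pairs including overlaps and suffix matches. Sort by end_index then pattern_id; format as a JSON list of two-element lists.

Construct AC machine:
Trie nodes:
  n0 'ε': b→1 c→4
  n1 'b': c→2
  n2 'bc': a→3
  n3 'bca': ·  [P0 ends]
  n4 'c': c→5
  n5 'cc': c→6
  n6 'ccc': a→7
  n7 'ccca': a→8
  n8 'cccaa': ·  [P1 ends]

BFS fail/out derivation:
  fail(1) 'b': from fail(0)=0 chase 'b': 0 ⇒ 0;  out=∅∪out(0)=∅
  fail(4) 'c': from fail(0)=0 chase 'c': 0 ⇒ 0;  out=∅∪out(0)=∅
  fail(2) 'bc': from fail(1)=0 chase 'c': 0 ⇒ 4;  out=∅∪out(4)=∅
  fail(5) 'cc': from fail(4)=0 chase 'c': 0 ⇒ 4;  out=∅∪out(4)=∅
  fail(3) 'bca': from fail(2)=4 chase 'a': 4→0 ⇒ 0;  out={0}∪out(0)={0}
  fail(6) 'ccc': from fail(5)=4 chase 'c': 4 ⇒ 5;  out=∅∪out(5)=∅
  fail(7) 'ccca': from fail(6)=5 chase 'a': 5→4→0 ⇒ 0;  out=∅∪out(0)=∅
  fail(8) 'cccaa': from fail(7)=0 chase 'a': 0 ⇒ 0;  out={1}∪out(0)={1}

Run:
[0] read 'c'  n0⇒n4
[1] read 'b'  n4⇒n1 (fail-walked)
[2] read 'c'  n1⇒n2
[3] read 'a'  n2⇒n3  emit P0@[1:3]
[4] read 'c'  n3⇒n4 (fail-walked)
[5] read 'c'  n4⇒n5
[6] read 'a'  n5⇒n0 (fail-walked)
[7] read 'c'  n0⇒n4
[8] read 'b'  n4⇒n1 (fail-walked)
[9] read 'b'  n1⇒n1 (fail-walked)
[10] read 'c'  n1⇒n2
[11] read 'c'  n2⇒n5 (fail-walked)
[12] read 'c'  n5⇒n6
[13] read 'a'  n6⇒n7
[14] read 'a'  n7⇒n8  emit P1@[10:14]
[15] read 'c'  n8⇒n4 (fail-walked)
[16] read 'b'  n4⇒n1 (fail-walked)
[17] read 'c'  n1⇒n2
[18] read 'a'  n2⇒n3  emit P0@[16:18]
[19] read 'b'  n3⇒n1 (fail-walked)
[20] read 'c'  n1⇒n2
[21] read 'a'  n2⇒n3  emit P0@[19:21]
[22] read 'b'  n3⇒n1 (fail-walked)
[23] read 'c'  n1⇒n2
[24] read 'a'  n2⇒n3  emit P0@[22:24]
[25] read 'c'  n3⇒n4 (fail-walked)
[26] read 'a'  n4⇒n0 (fail-walked)
[27] read 'b'  n0⇒n1
[28] read 'c'  n1⇒n2
[29] read 'a'  n2⇒n3  emit P0@[27:29]
[30] read 'c'  n3⇒n4 (fail-walked)
[31] read 'c'  n4⇒n5
[32] read 'c'  n5⇒n6
[33] read 'a'  n6⇒n7
[34] read 'a'  n7⇒n8  emit P1@[30:34]
[35] read 'b'  n8⇒n1 (fail-walked)
[36] read 'b'  n1⇒n1 (fail-walked)
[37] read 'b'  n1⇒n1 (fail-walked)
[38] read 'b'  n1⇒n1 (fail-walked)
[39] read 'c'  n1⇒n2
[40] read 'a'  n2⇒n3  emit P0@[38:40]
[41] read 'b'  n3⇒n1 (fail-walked)
[42] read 'c'  n1⇒n2
[43] read 'c'  n2⇒n5 (fail-walked)
[44] read 'c'  n5⇒n6
[45] read 'a'  n6⇒n7
[46] read 'a'  n7⇒n8  emit P1@[42:46]
[47] read 'a'  n8⇒n0 (fail-walked)
[48] read 'c'  n0⇒n4
[49] read 'c'  n4⇒n5
[50] read 'b'  n5⇒n1 (fail-walked)
[51] read 'b'  n1⇒n1 (fail-walked)
[52] read 'c'  n1⇒n2
[53] read 'c'  n2⇒n5 (fail-walked)
[54] read 'c'  n5⇒n6
[55] read 'a'  n6⇒n7
[56] read 'a'  n7⇒n8  emit P1@[52:56]
[57] read 'a'  n8⇒n0 (fail-walked)
[58] read 'a'  n0⇒n0
[59] read 'b'  n0⇒n1
[60] read 'c'  n1⇒n2
[61] read 'a'  n2⇒n3  emit P0@[59:61]
[62] read 'a'  n3⇒n0 (fail-walked)
[63] read 'b'  n0⇒n1
[64] read 'b'  n1⇒n1 (fail-walked)
[65] read 'c'  n1⇒n2
[66] read 'b'  n2⇒n1 (fail-walked)
[67] read 'c'  n1⇒n2
[68] read 'a'  n2⇒n3  emit P0@[66:68]
[69] read 'a'  n3⇒n0 (fail-walked)
[70] read 'c'  n0⇒n4
[71] read 'c'  n4⇒n5
[72] read 'c'  n5⇒n6
[73] read 'a'  n6⇒n7

Result: [[3,0],[14,1],[18,0],[21,0],[24,0],[29,0],[34,1],[40,0],[46,1],[56,1],[61,0],[68,0]]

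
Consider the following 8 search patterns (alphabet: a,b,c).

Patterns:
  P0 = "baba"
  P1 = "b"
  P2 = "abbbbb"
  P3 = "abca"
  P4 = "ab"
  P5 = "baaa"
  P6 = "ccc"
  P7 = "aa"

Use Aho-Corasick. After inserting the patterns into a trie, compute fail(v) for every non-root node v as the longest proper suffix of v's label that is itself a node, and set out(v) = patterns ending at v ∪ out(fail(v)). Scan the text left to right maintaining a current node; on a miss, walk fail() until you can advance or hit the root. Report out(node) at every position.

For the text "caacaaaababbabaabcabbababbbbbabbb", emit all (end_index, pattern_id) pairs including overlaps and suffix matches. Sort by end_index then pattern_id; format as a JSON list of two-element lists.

Construct AC machine:
Trie (insert patterns):
  0='ε' goto a→5 b→1 c→15
  1='b' goto a→2  ←P1
  2='ba' goto a→13 b→3
  3='bab' goto a→4
  4='baba' goto ·  ←P0
  5='a' goto a→18 b→6
  6='ab' goto b→7 c→11  ←P4
  7='abb' goto b→8
  8='abbb' goto b→9
  9='abbbb' goto b→10
  10='abbbbb' goto ·  ←P2
  11='abc' goto a→12
  12='abca' goto ·  ←P3
  13='baa' goto a→14
  14='baaa' goto ·  ←P5
  15='c' goto c→16
  16='cc' goto c→17
  17='ccc' goto ·  ←P6
  18='aa' goto ·  ←P7

Failure links (BFS by depth):
  n1('b'): parent n0 fail=0; on 'b' 0 → fail=0;  out {1}∪∅={1}
  n5('a'): parent n0 fail=0; on 'a' 0 → fail=0;  out ∅∪∅=∅
  n15('c'): parent n0 fail=0; on 'c' 0 → fail=0;  out ∅∪∅=∅
  n2('ba'): parent n1 fail=0; on 'a' 0 → fail=5;  out ∅∪∅=∅
  n6('ab'): parent n5 fail=0; on 'b' 0 → fail=1;  out {4}∪{1}={1,4}
  n16('cc'): parent n15 fail=0; on 'c' 0 → fail=15;  out ∅∪∅=∅
  n18('aa'): parent n5 fail=0; on 'a' 0 → fail=5;  out {7}∪∅={7}
  n3('bab'): parent n2 fail=5; on 'b' 5 → fail=6;  out ∅∪{1,4}={1,4}
  n7('abb'): parent n6 fail=1; on 'b' 1→0 → fail=1;  out ∅∪{1}={1}
  n11('abc'): parent n6 fail=1; on 'c' 1→0 → fail=15;  out ∅∪∅=∅
  n13('baa'): parent n2 fail=5; on 'a' 5 → fail=18;  out ∅∪{7}={7}
  n17('ccc'): parent n16 fail=15; on 'c' 15 → fail=16;  out {6}∪∅={6}
  n4('baba'): parent n3 fail=6; on 'a' 6→1 → fail=2;  out {0}∪∅={0}
  n8('abbb'): parent n7 fail=1; on 'b' 1→0 → fail=1;  out ∅∪{1}={1}
  n12('abca'): parent n11 fail=15; on 'a' 15→0 → fail=5;  out {3}∪∅={3}
  n14('baaa'): parent n13 fail=18; on 'a' 18→5 → fail=18;  out {5}∪{7}={5,7}
  n9('abbbb'): parent n8 fail=1; on 'b' 1→0 → fail=1;  out ∅∪{1}={1}
  n10('abbbbb'): parent n9 fail=1; on 'b' 1→0 → fail=1;  out {2}∪{1}={1,2}

Text stream:
[0] read 'c'  n0⇒n15
[1] read 'a'  n15⇒n5 ·f
[2] read 'a'  n5⇒n18  → match P7@[1:2]
[3] read 'c'  n18⇒n15 ·f
[4] read 'a'  n15⇒n5 ·f
[5] read 'a'  n5⇒n18  → match P7@[4:5]
[6] read 'a'  n18⇒n18 ·f  → match P7@[5:6]
[7] read 'a'  n18⇒n18 ·f  → match P7@[6:7]
[8] read 'b'  n18⇒n6 ·f  → match P1@[8:8],P4@[7:8]
[9] read 'a'  n6⇒n2 ·f
[10] read 'b'  n2⇒n3  → match P1@[10:10],P4@[9:10]
[11] read 'b'  n3⇒n7 ·f  → match P1@[11:11]
[12] read 'a'  n7⇒n2 ·f
[13] read 'b'  n2⇒n3  → match P1@[13:13],P4@[12:13]
[14] read 'a'  n3⇒n4  → match P0@[11:14]
[15] read 'a'  n4⇒n13 ·f  → match P7@[14:15]
[16] read 'b'  n13⇒n6 ·f  → match P1@[16:16],P4@[15:16]
[17] read 'c'  n6⇒n11
[18] read 'a'  n11⇒n12  → match P3@[15:18]
[19] read 'b'  n12⇒n6 ·f  → match P1@[19:19],P4@[18:19]
[20] read 'b'  n6⇒n7  → match P1@[20:20]
[21] read 'a'  n7⇒n2 ·f
[22] read 'b'  n2⇒n3  → match P1@[22:22],P4@[21:22]
[23] read 'a'  n3⇒n4  → match P0@[20:23]
[24] read 'b'  n4⇒n3 ·f  → match P1@[24:24],P4@[23:24]
[25] read 'b'  n3⇒n7 ·f  → match P1@[25:25]
[26] read 'b'  n7⇒n8  → match P1@[26:26]
[27] read 'b'  n8⇒n9  → match P1@[27:27]
[28] read 'b'  n9⇒n10  → match P1@[28:28],P2@[23:28]
[29] read 'a'  n10⇒n2 ·f
[30] read 'b'  n2⇒n3  → match P1@[30:30],P4@[29:30]
[31] read 'b'  n3⇒n7 ·f  → match P1@[31:31]
[32] read 'b'  n7⇒n8  → match P1@[32:32]

Matches: [[2,7],[5,7],[6,7],[7,7],[8,1],[8,4],[10,1],[10,4],[11,1],[13,1],[13,4],[14,0],[15,7],[16,1],[16,4],[18,3],[19,1],[19,4],[20,1],[22,1],[22,4],[23,0],[24,1],[24,4],[25,1],[26,1],[27,1],[28,1],[28,2],[30,1],[30,4],[31,1],[32,1]]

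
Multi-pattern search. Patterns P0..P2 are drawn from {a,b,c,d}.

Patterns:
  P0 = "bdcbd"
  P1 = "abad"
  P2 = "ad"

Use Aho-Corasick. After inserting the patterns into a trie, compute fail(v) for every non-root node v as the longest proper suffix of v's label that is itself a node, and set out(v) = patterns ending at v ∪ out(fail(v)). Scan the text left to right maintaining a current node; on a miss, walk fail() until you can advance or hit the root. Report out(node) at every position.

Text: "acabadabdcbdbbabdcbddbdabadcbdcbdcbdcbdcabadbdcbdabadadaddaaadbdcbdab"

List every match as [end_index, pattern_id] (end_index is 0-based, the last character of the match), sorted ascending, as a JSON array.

Build:
Trie nodes:
  0='ε' goto a→6 b→1
  1='b' goto d→2
  2='bd' goto c→3
  3='bdc' goto b→4
  4='bdcb' goto d→5
  5='bdcbd' goto ·  [P0 ends]
  6='a' goto b→7 d→10
  7='ab' goto a→8
  8='aba' goto d→9
  9='abad' goto ·  [P1 ends]
  10='ad' goto ·  [P2 ends]

Failure links (BFS by depth):
  fail(1) 'b': from fail(0)=0 chase 'b': 0 ⇒ 0;  out=∅∪out(0)=∅
  fail(6) 'a': from fail(0)=0 chase 'a': 0 ⇒ 0;  out=∅∪out(0)=∅
  fail(2) 'bd': from fail(1)=0 chase 'd': 0 ⇒ 0;  out=∅∪out(0)=∅
  fail(7) 'ab': from fail(6)=0 chase 'b': 0 ⇒ 1;  out=∅∪out(1)=∅
  fail(10) 'ad': from fail(6)=0 chase 'd': 0 ⇒ 0;  out={2}∪out(0)={2}
  fail(3) 'bdc': from fail(2)=0 chase 'c': 0 ⇒ 0;  out=∅∪out(0)=∅
  fail(8) 'aba': from fail(7)=1 chase 'a': 1→0 ⇒ 6;  out=∅∪out(6)=∅
  fail(4) 'bdcb': from fail(3)=0 chase 'b': 0 ⇒ 1;  out=∅∪out(1)=∅
  fail(9) 'abad': from fail(8)=6 chase 'd': 6 ⇒ 10;  out={1}∪out(10)={1,2}
  fail(5) 'bdcbd': from fail(4)=1 chase 'd': 1 ⇒ 2;  out={0}∪out(2)={0}

Scan:
i=0 'a': node 0→6
i=1 'c': node 6→0 (via fail)
i=2 'a': node 0→6
i=3 'b': node 6→7
i=4 'a': node 7→8
i=5 'd': node 8→9  → match P1@[2:5],P2@[4:5]
i=6 'a': node 9→6 (via fail)
i=7 'b': node 6→7
i=8 'd': node 7→2 (via fail)
i=9 'c': node 2→3
i=10 'b': node 3→4
i=11 'd': node 4→5  → match P0@[7:11]
i=12 'b': node 5→1 (via fail)
i=13 'b': node 1→1 (via fail)
i=14 'a': node 1→6 (via fail)
i=15 'b': node 6→7
i=16 'd': node 7→2 (via fail)
i=17 'c': node 2→3
i=18 'b': node 3→4
i=19 'd': node 4→5  → match P0@[15:19]
i=20 'd': node 5→0 (via fail)
i=21 'b': node 0→1
i=22 'd': node 1→2
i=23 'a': node 2→6 (via fail)
i=24 'b': node 6→7
i=25 'a': node 7→8
i=26 'd': node 8→9  → match P1@[23:26],P2@[25:26]
i=27 'c': node 9→0 (via fail)
i=28 'b': node 0→1
i=29 'd': node 1→2
i=30 'c': node 2→3
i=31 'b': node 3→4
i=32 'd': node 4→5  → match P0@[28:32]
i=33 'c': node 5→3 (via fail)
i=34 'b': node 3→4
i=35 'd': node 4→5  → match P0@[31:35]
i=36 'c': node 5→3 (via fail)
i=37 'b': node 3→4
i=38 'd': node 4→5  → match P0@[34:38]
i=39 'c': node 5→3 (via fail)
i=40 'a': node 3→6 (via fail)
i=41 'b': node 6→7
i=42 'a': node 7→8
i=43 'd': node 8→9  → match P1@[40:43],P2@[42:43]
i=44 'b': node 9→1 (via fail)
i=45 'd': node 1→2
i=46 'c': node 2→3
i=47 'b': node 3→4
i=48 'd': node 4→5  → match P0@[44:48]
i=49 'a': node 5→6 (via fail)
i=50 'b': node 6→7
i=51 'a': node 7→8
i=52 'd': node 8→9  → match P1@[49:52],P2@[51:52]
i=53 'a': node 9→6 (via fail)
i=54 'd': node 6→10  → match P2@[53:54]
i=55 'a': node 10→6 (via fail)
i=56 'd': node 6→10  → match P2@[55:56]
i=57 'd': node 10→0 (via fail)
i=58 'a': node 0→6
i=59 'a': node 6→6 (via fail)
i=60 'a': node 6→6 (via fail)
i=61 'd': node 6→10  → match P2@[60:61]
i=62 'b': node 10→1 (via fail)
i=63 'd': node 1→2
i=64 'c': node 2→3
i=65 'b': node 3→4
i=66 'd': node 4→5  → match P0@[62:66]
i=67 'a': node 5→6 (via fail)
i=68 'b': node 6→7

Matches: [[5,1],[5,2],[11,0],[19,0],[26,1],[26,2],[32,0],[35,0],[38,0],[43,1],[43,2],[48,0],[52,1],[52,2],[54,2],[56,2],[61,2],[66,0]]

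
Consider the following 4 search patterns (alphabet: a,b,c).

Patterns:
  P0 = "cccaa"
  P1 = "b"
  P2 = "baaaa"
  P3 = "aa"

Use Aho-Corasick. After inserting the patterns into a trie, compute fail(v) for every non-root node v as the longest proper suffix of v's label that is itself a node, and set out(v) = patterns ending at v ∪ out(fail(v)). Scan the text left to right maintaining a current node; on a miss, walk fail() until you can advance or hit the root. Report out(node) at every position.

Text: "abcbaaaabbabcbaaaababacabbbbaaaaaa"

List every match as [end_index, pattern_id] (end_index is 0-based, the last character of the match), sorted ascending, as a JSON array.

Build:
Trie nodes:
  0='ε' goto a→11 b→6 c→1
  1='c' goto c→2
  2='cc' goto c→3
  3='ccc' goto a→4
  4='ccca' goto a→5
  5='cccaa' goto ·  ←P0
  6='b' goto a→7  ←P1
  7='ba' goto a→8
  8='baa' goto a→9
  9='baaa' goto a→10
  10='baaaa' goto ·  ←P2
  11='a' goto a→12
  12='aa' goto ·  ←P3

Failure links (BFS by depth):
  fail(1) 'c': from fail(0)=0 chase 'c': 0 ⇒ 0;  out=∅∪out(0)=∅
  fail(6) 'b': from fail(0)=0 chase 'b': 0 ⇒ 0;  out={1}∪out(0)={1}
  fail(11) 'a': from fail(0)=0 chase 'a': 0 ⇒ 0;  out=∅∪out(0)=∅
  fail(2) 'cc': from fail(1)=0 chase 'c': 0 ⇒ 1;  out=∅∪out(1)=∅
  fail(7) 'ba': from fail(6)=0 chase 'a': 0 ⇒ 11;  out=∅∪out(11)=∅
  fail(12) 'aa': from fail(11)=0 chase 'a': 0 ⇒ 11;  out={3}∪out(11)={3}
  fail(3) 'ccc': from fail(2)=1 chase 'c': 1 ⇒ 2;  out=∅∪out(2)=∅
  fail(8) 'baa': from fail(7)=11 chase 'a': 11 ⇒ 12;  out=∅∪out(12)={3}
  fail(4) 'ccca': from fail(3)=2 chase 'a': 2→1→0 ⇒ 11;  out=∅∪out(11)=∅
  fail(9) 'baaa': from fail(8)=12 chase 'a': 12→11 ⇒ 12;  out=∅∪out(12)={3}
  fail(5) 'cccaa': from fail(4)=11 chase 'a': 11 ⇒ 12;  out={0}∪out(12)={0,3}
  fail(10) 'baaaa': from fail(9)=12 chase 'a': 12→11 ⇒ 12;  out={2}∪out(12)={2,3}

Run:
pos 0 'a': at 11
pos 1 'b': at 6 (fail-walked)  ** P1@[1:1]
pos 2 'c': at 1 (fail-walked)
pos 3 'b': at 6 (fail-walked)  ** P1@[3:3]
pos 4 'a': at 7
pos 5 'a': at 8  ** P3@[4:5]
pos 6 'a': at 9  ** P3@[5:6]
pos 7 'a': at 10  ** P2@[3:7],P3@[6:7]
pos 8 'b': at 6 (fail-walked)  ** P1@[8:8]
pos 9 'b': at 6 (fail-walked)  ** P1@[9:9]
pos 10 'a': at 7
pos 11 'b': at 6 (fail-walked)  ** P1@[11:11]
pos 12 'c': at 1 (fail-walked)
pos 13 'b': at 6 (fail-walked)  ** P1@[13:13]
pos 14 'a': at 7
pos 15 'a': at 8  ** P3@[14:15]
pos 16 'a': at 9  ** P3@[15:16]
pos 17 'a': at 10  ** P2@[13:17],P3@[16:17]
pos 18 'b': at 6 (fail-walked)  ** P1@[18:18]
pos 19 'a': at 7
pos 20 'b': at 6 (fail-walked)  ** P1@[20:20]
pos 21 'a': at 7
pos 22 'c': at 1 (fail-walked)
pos 23 'a': at 11 (fail-walked)
pos 24 'b': at 6 (fail-walked)  ** P1@[24:24]
pos 25 'b': at 6 (fail-walked)  ** P1@[25:25]
pos 26 'b': at 6 (fail-walked)  ** P1@[26:26]
pos 27 'b': at 6 (fail-walked)  ** P1@[27:27]
pos 28 'a': at 7
pos 29 'a': at 8  ** P3@[28:29]
pos 30 'a': at 9  ** P3@[29:30]
pos 31 'a': at 10  ** P2@[27:31],P3@[30:31]
pos 32 'a': at 12 (fail-walked)  ** P3@[31:32]
pos 33 'a': at 12 (fail-walked)  ** P3@[32:33]

Result: [[1,1],[3,1],[5,3],[6,3],[7,2],[7,3],[8,1],[9,1],[11,1],[13,1],[15,3],[16,3],[17,2],[17,3],[18,1],[20,1],[24,1],[25,1],[26,1],[27,1],[29,3],[30,3],[31,2],[31,3],[32,3],[33,3]]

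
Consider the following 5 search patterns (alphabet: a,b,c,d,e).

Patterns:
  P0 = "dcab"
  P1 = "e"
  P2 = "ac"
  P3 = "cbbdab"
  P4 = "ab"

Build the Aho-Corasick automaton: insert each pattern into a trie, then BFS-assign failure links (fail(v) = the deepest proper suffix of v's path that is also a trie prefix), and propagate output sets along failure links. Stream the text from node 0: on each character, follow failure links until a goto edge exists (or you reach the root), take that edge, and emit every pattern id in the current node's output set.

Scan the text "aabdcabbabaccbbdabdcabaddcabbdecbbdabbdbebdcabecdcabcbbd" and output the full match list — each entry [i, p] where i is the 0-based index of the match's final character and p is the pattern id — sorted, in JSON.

Build:
Trie (insert patterns):
  0='ε' goto a→6 c→8 d→1 e→5
  1='d' goto c→2
  2='dc' goto a→3
  3='dca' goto b→4
  4='dcab' goto ·  ←P0
  5='e' goto ·  ←P1
  6='a' goto b→14 c→7
  7='ac' goto ·  ←P2
  8='c' goto b→9
  9='cb' goto b→10
  10='cbb' goto d→11
  11='cbbd' goto a→12
  12='cbbda' goto b→13
  13='cbbdab' goto ·  ←P3
  14='ab' goto ·  ←P4

BFS fail/out derivation:
  n1('d'): parent n0 fail=0; on 'd' 0 → fail=0;  out ∅∪∅=∅
  n5('e'): parent n0 fail=0; on 'e' 0 → fail=0;  out {1}∪∅={1}
  n6('a'): parent n0 fail=0; on 'a' 0 → fail=0;  out ∅∪∅=∅
  n8('c'): parent n0 fail=0; on 'c' 0 → fail=0;  out ∅∪∅=∅
  n2('dc'): parent n1 fail=0; on 'c' 0 → fail=8;  out ∅∪∅=∅
  n7('ac'): parent n6 fail=0; on 'c' 0 → fail=8;  out {2}∪∅={2}
  n9('cb'): parent n8 fail=0; on 'b' 0 → fail=0;  out ∅∪∅=∅
  n14('ab'): parent n6 fail=0; on 'b' 0 → fail=0;  out {4}∪∅={4}
  n3('dca'): parent n2 fail=8; on 'a' 8→0 → fail=6;  out ∅∪∅=∅
  n10('cbb'): parent n9 fail=0; on 'b' 0 → fail=0;  out ∅∪∅=∅
  n4('dcab'): parent n3 fail=6; on 'b' 6 → fail=14;  out {0}∪{4}={0,4}
  n11('cbbd'): parent n10 fail=0; on 'd' 0 → fail=1;  out ∅∪∅=∅
  n12('cbbda'): parent n11 fail=1; on 'a' 1→0 → fail=6;  out ∅∪∅=∅
  n13('cbbdab'): parent n12 fail=6; on 'b' 6 → fail=14;  out {3}∪{4}={3,4}

Text stream:
[0] read 'a'  n0⇒n6
[1] read 'a'  n6⇒n6 (via fail)
[2] read 'b'  n6⇒n14  emit P4@[1:2]
[3] read 'd'  n14⇒n1 (via fail)
[4] read 'c'  n1⇒n2
[5] read 'a'  n2⇒n3
[6] read 'b'  n3⇒n4  emit P0@[3:6],P4@[5:6]
[7] read 'b'  n4⇒n0 (via fail)
[8] read 'a'  n0⇒n6
[9] read 'b'  n6⇒n14  emit P4@[8:9]
[10] read 'a'  n14⇒n6 (via fail)
[11] read 'c'  n6⇒n7  emit P2@[10:11]
[12] read 'c'  n7⇒n8 (via fail)
[13] read 'b'  n8⇒n9
[14] read 'b'  n9⇒n10
[15] read 'd'  n10⇒n11
[16] read 'a'  n11⇒n12
[17] read 'b'  n12⇒n13  emit P3@[12:17],P4@[16:17]
[18] read 'd'  n13⇒n1 (via fail)
[19] read 'c'  n1⇒n2
[20] read 'a'  n2⇒n3
[21] read 'b'  n3⇒n4  emit P0@[18:21],P4@[20:21]
[22] read 'a'  n4⇒n6 (via fail)
[23] read 'd'  n6⇒n1 (via fail)
[24] read 'd'  n1⇒n1 (via fail)
[25] read 'c'  n1⇒n2
[26] read 'a'  n2⇒n3
[27] read 'b'  n3⇒n4  emit P0@[24:27],P4@[26:27]
[28] read 'b'  n4⇒n0 (via fail)
[29] read 'd'  n0⇒n1
[30] read 'e'  n1⇒n5 (via fail)  emit P1@[30:30]
[31] read 'c'  n5⇒n8 (via fail)
[32] read 'b'  n8⇒n9
[33] read 'b'  n9⇒n10
[34] read 'd'  n10⇒n11
[35] read 'a'  n11⇒n12
[36] read 'b'  n12⇒n13  emit P3@[31:36],P4@[35:36]
[37] read 'b'  n13⇒n0 (via fail)
[38] read 'd'  n0⇒n1
[39] read 'b'  n1⇒n0 (via fail)
[40] read 'e'  n0⇒n5  emit P1@[40:40]
[41] read 'b'  n5⇒n0 (via fail)
[42] read 'd'  n0⇒n1
[43] read 'c'  n1⇒n2
[44] read 'a'  n2⇒n3
[45] read 'b'  n3⇒n4  emit P0@[42:45],P4@[44:45]
[46] read 'e'  n4⇒n5 (via fail)  emit P1@[46:46]
[47] read 'c'  n5⇒n8 (via fail)
[48] read 'd'  n8⇒n1 (via fail)
[49] read 'c'  n1⇒n2
[50] read 'a'  n2⇒n3
[51] read 'b'  n3⇒n4  emit P0@[48:51],P4@[50:51]
[52] read 'c'  n4⇒n8 (via fail)
[53] read 'b'  n8⇒n9
[54] read 'b'  n9⇒n10
[55] read 'd'  n10⇒n11

Matches: [[2,4],[6,0],[6,4],[9,4],[11,2],[17,3],[17,4],[21,0],[21,4],[27,0],[27,4],[30,1],[36,3],[36,4],[40,1],[45,0],[45,4],[46,1],[51,0],[51,4]]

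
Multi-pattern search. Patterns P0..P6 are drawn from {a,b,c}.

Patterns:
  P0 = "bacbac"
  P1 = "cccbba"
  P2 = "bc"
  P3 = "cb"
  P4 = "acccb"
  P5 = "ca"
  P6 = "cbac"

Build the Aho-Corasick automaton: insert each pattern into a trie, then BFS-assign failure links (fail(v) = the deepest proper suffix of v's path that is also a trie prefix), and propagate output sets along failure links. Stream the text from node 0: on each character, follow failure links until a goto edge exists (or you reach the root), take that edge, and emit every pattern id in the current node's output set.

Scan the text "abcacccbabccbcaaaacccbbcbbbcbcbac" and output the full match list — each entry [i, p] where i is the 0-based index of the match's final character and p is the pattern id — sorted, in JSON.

Build automaton:
Trie nodes:
  n0 'ε': a→15 b→1 c→7
  n1 'b': a→2 c→13
  n2 'ba': c→3
  n3 'bac': b→4
  n4 'bacb': a→5
  n5 'bacba': c→6
  n6 'bacbac': ·  ←P0
  n7 'c': a→20 b→14 c→8
  n8 'cc': c→9
  n9 'ccc': b→10
  n10 'cccb': b→11
  n11 'cccbb': a→12
  n12 'cccbba': ·  ←P1
  n13 'bc': ·  ←P2
  n14 'cb': a→21  ←P3
  n15 'a': c→16
  n16 'ac': c→17
  n17 'acc': c→18
  n18 'accc': b→19
  n19 'acccb': ·  ←P4
  n20 'ca': ·  ←P5
  n21 'cba': c→22
  n22 'cbac': ·  ←P6

BFS fail/out derivation:
  fail(1) 'b': from fail(0)=0 chase 'b': 0 ⇒ 0;  out=∅∪out(0)=∅
  fail(7) 'c': from fail(0)=0 chase 'c': 0 ⇒ 0;  out=∅∪out(0)=∅
  fail(15) 'a': from fail(0)=0 chase 'a': 0 ⇒ 0;  out=∅∪out(0)=∅
  fail(2) 'ba': from fail(1)=0 chase 'a': 0 ⇒ 15;  out=∅∪out(15)=∅
  fail(8) 'cc': from fail(7)=0 chase 'c': 0 ⇒ 7;  out=∅∪out(7)=∅
  fail(13) 'bc': from fail(1)=0 chase 'c': 0 ⇒ 7;  out={2}∪out(7)={2}
  fail(14) 'cb': from fail(7)=0 chase 'b': 0 ⇒ 1;  out={3}∪out(1)={3}
  fail(16) 'ac': from fail(15)=0 chase 'c': 0 ⇒ 7;  out=∅∪out(7)=∅
  fail(20) 'ca': from fail(7)=0 chase 'a': 0 ⇒ 15;  out={5}∪out(15)={5}
  fail(3) 'bac': from fail(2)=15 chase 'c': 15 ⇒ 16;  out=∅∪out(16)=∅
  fail(9) 'ccc': from fail(8)=7 chase 'c': 7 ⇒ 8;  out=∅∪out(8)=∅
  fail(17) 'acc': from fail(16)=7 chase 'c': 7 ⇒ 8;  out=∅∪out(8)=∅
  fail(21) 'cba': from fail(14)=1 chase 'a': 1 ⇒ 2;  out=∅∪out(2)=∅
  fail(4) 'bacb': from fail(3)=16 chase 'b': 16→7 ⇒ 14;  out=∅∪out(14)={3}
  fail(10) 'cccb': from fail(9)=8 chase 'b': 8→7 ⇒ 14;  out=∅∪out(14)={3}
  fail(18) 'accc': from fail(17)=8 chase 'c': 8 ⇒ 9;  out=∅∪out(9)=∅
  fail(22) 'cbac': from fail(21)=2 chase 'c': 2 ⇒ 3;  out={6}∪out(3)={6}
  fail(5) 'bacba': from fail(4)=14 chase 'a': 14 ⇒ 21;  out=∅∪out(21)=∅
  fail(11) 'cccbb': from fail(10)=14 chase 'b': 14→1→0 ⇒ 1;  out=∅∪out(1)=∅
  fail(19) 'acccb': from fail(18)=9 chase 'b': 9 ⇒ 10;  out={4}∪out(10)={3,4}
  fail(6) 'bacbac': from fail(5)=21 chase 'c': 21 ⇒ 22;  out={0}∪out(22)={0,6}
  fail(12) 'cccbba': from fail(11)=1 chase 'a': 1 ⇒ 2;  out={1}∪out(2)={1}

Scan:
[0] read 'a'  n0⇒n15
[1] read 'b'  n15⇒n1 (fail-walked)
[2] read 'c'  n1⇒n13  emit P2@[1:2]
[3] read 'a'  n13⇒n20 (fail-walked)  emit P5@[2:3]
[4] read 'c'  n20⇒n16 (fail-walked)
[5] read 'c'  n16⇒n17
[6] read 'c'  n17⇒n18
[7] read 'b'  n18⇒n19  emit P3@[6:7],P4@[3:7]
[8] read 'a'  n19⇒n21 (fail-walked)
[9] read 'b'  n21⇒n1 (fail-walked)
[10] read 'c'  n1⇒n13  emit P2@[9:10]
[11] read 'c'  n13⇒n8 (fail-walked)
[12] read 'b'  n8⇒n14 (fail-walked)  emit P3@[11:12]
[13] read 'c'  n14⇒n13 (fail-walked)  emit P2@[12:13]
[14] read 'a'  n13⇒n20 (fail-walked)  emit P5@[13:14]
[15] read 'a'  n20⇒n15 (fail-walked)
[16] read 'a'  n15⇒n15 (fail-walked)
[17] read 'a'  n15⇒n15 (fail-walked)
[18] read 'c'  n15⇒n16
[19] read 'c'  n16⇒n17
[20] read 'c'  n17⇒n18
[21] read 'b'  n18⇒n19  emit P3@[20:21],P4@[17:21]
[22] read 'b'  n19⇒n11 (fail-walked)
[23] read 'c'  n11⇒n13 (fail-walked)  emit P2@[22:23]
[24] read 'b'  n13⇒n14 (fail-walked)  emit P3@[23:24]
[25] read 'b'  n14⇒n1 (fail-walked)
[26] read 'b'  n1⇒n1 (fail-walked)
[27] read 'c'  n1⇒n13  emit P2@[26:27]
[28] read 'b'  n13⇒n14 (fail-walked)  emit P3@[27:28]
[29] read 'c'  n14⇒n13 (fail-walked)  emit P2@[28:29]
[30] read 'b'  n13⇒n14 (fail-walked)  emit P3@[29:30]
[31] read 'a'  n14⇒n21
[32] read 'c'  n21⇒n22  emit P6@[29:32]

Result: [[2,2],[3,5],[7,3],[7,4],[10,2],[12,3],[13,2],[14,5],[21,3],[21,4],[23,2],[24,3],[27,2],[28,3],[29,2],[30,3],[32,6]]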